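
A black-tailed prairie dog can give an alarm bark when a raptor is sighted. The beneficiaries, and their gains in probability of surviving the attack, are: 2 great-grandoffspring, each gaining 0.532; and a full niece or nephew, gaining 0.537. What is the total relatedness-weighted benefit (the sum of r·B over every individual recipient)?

r to a great-grandoffspring = 0.125 (three parent–offspring links: r = (1/2)^3 = 1/8).
r to a full niece or nephew = 1/4 (full aunt/uncle↔niece/nephew: two paths of length 3 through the shared grandparent pair: r = 2·(1/2)^3 = 1/4).
Summing one r·B term per recipient: 2·0.125·0.532 + 1·0.25·0.537 = 0.26725.

0.26725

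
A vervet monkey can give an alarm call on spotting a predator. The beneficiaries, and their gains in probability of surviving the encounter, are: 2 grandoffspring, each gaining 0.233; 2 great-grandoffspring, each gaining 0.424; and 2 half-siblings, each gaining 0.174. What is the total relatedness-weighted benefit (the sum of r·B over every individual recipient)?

0.3095

r to a grandoffspring = 1/4 (two parent–offspring links: r = (1/2)^2 = 1/4).
r to a great-grandoffspring = 1/8 (three parent–offspring links: r = (1/2)^3 = 1/8).
r to a half-sibling = 0.25 (half-sibs share one parent — one path of length 2: r = (1/2)^2 = 1/4).
Summing one r·B term per recipient: 2·0.25·0.233 + 2·0.125·0.424 + 2·0.25·0.174 = 0.3095.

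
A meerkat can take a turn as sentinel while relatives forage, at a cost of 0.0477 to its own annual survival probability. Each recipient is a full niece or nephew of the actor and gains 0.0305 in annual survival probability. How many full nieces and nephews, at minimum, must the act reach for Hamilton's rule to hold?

r to a full niece or nephew = 0.25 (full aunt/uncle↔niece/nephew: two paths of length 3 through the shared grandparent pair: r = 2·(1/2)^3 = 1/4).
Hamilton's rule: n·r·B > C  ⇒  n > C/(r·B) = 0.0477/(0.25·0.0305) = 6.256.
The smallest integer exceeding 6.256 is 7.

7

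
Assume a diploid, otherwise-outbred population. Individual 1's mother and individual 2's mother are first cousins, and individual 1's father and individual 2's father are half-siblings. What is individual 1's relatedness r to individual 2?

0.09375

Relatedness sums over independent paths through distinct common ancestors.
Individual 1 and individual 2 are related in two ways: second cousins through their mothers (r = 1/32) and half first cousins through their fathers (r = 1/16).
r = 1/32 + 1/16 = 3/32 = 0.09375.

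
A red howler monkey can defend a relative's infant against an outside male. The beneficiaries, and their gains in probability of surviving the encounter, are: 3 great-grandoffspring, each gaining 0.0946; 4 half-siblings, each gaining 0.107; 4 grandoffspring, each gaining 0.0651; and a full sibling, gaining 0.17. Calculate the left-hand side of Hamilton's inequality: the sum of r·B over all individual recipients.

r to a great-grandoffspring = 1/8 (three parent–offspring links: r = (1/2)^3 = 1/8).
r to a half-sibling = 1/4 (half-sibs share one parent — one path of length 2: r = (1/2)^2 = 1/4).
r to a grandoffspring = 0.25 (two parent–offspring links: r = (1/2)^2 = 1/4).
r to a full sibling = 1/2 (full sibs share both parents — two paths of length 2: r = 2·(1/2)^2 = 1/2).
Summing one r·B term per recipient: 3·0.125·0.0946 + 4·0.25·0.107 + 4·0.25·0.0651 + 1·0.5·0.17 = 0.292575.

0.292575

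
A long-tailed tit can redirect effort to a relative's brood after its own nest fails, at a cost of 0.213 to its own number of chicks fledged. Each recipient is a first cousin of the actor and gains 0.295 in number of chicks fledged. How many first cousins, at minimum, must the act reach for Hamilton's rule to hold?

r to a first cousin = 0.125 (first cousins share one grandparent pair — two paths of length 4: r = 2·(1/2)^4 = 1/8).
Hamilton's rule: n·r·B > C  ⇒  n > C/(r·B) = 0.213/(0.125·0.295) = 5.776.
The smallest integer exceeding 5.776 is 6.

6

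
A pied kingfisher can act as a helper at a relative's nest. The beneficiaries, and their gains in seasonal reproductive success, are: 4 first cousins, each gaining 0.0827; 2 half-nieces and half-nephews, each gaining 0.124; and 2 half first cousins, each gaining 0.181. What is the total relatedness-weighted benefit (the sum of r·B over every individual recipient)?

r to a first cousin = 0.125 (first cousins share one grandparent pair — two paths of length 4: r = 2·(1/2)^4 = 1/8).
r to a half-niece or half-nephew = 0.125 (half-aunt/uncle↔niece/nephew: one path of length 3: r = (1/2)^3 = 1/8).
r to a half first cousin = 0.0625 (half first cousins share one grandparent — one path of length 4: r = (1/2)^4 = 1/16).
Summing one r·B term per recipient: 4·0.125·0.0827 + 2·0.125·0.124 + 2·0.0625·0.181 = 0.094975.

0.094975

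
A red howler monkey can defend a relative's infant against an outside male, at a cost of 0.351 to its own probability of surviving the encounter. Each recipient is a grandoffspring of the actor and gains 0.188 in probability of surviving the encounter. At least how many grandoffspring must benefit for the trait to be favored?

r to a grandoffspring = 1/4 (two parent–offspring links: r = (1/2)^2 = 1/4).
Hamilton's rule: n·r·B > C  ⇒  n > C/(r·B) = 0.351/(0.25·0.188) = 7.468.
The smallest integer exceeding 7.468 is 8.

8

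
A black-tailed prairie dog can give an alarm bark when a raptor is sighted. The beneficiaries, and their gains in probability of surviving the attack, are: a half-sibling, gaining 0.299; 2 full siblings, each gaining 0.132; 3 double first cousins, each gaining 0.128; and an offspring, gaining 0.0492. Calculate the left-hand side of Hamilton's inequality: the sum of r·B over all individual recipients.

r to a half-sibling = 1/4 (half-sibs share one parent — one path of length 2: r = (1/2)^2 = 1/4).
r to a full sibling = 1/2 (full sibs share both parents — two paths of length 2: r = 2·(1/2)^2 = 1/2).
r to a double first cousin = 0.25 (double first cousins share both grandparent pairs — four paths of length 4: r = 4·(1/2)^4 = 1/4).
r to an offspring = 1/2 (one parent–offspring link: r = (1/2)^1 = 1/2).
Summing one r·B term per recipient: 1·0.25·0.299 + 2·0.5·0.132 + 3·0.25·0.128 + 1·0.5·0.0492 = 0.32735.

0.32735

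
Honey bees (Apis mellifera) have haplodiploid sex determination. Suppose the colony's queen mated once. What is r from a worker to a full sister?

0.75

Haplodiploid full sisters inherit their father's entire haploid genome identically (contributing 1/2) and on average half of their mother's contribution (1/2 · 1/2 = 1/4); r = 1/2 + 1/4 = 3/4.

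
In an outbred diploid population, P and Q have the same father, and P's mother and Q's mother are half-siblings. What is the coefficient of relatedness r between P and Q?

Relatedness sums over independent paths through distinct common ancestors.
P and Q are related in two ways: half-sibs through their shared father (r = 1/4) and half first cousins through their mothers (r = 1/16).
r = 1/4 + 1/16 = 5/16 = 0.3125.

0.3125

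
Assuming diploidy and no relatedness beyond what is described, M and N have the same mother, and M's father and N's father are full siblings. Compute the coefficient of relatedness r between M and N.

0.375

Independent pedigree routes through distinct common ancestors add.
M and N are related in two ways: half-sibs through their shared mother (r = 1/4) and first cousins through their fathers (r = 1/8).
r = 1/4 + 1/8 = 0.375.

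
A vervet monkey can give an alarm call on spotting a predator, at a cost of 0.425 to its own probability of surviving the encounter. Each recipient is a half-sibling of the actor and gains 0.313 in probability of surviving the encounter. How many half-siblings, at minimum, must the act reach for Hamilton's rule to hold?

r to a half-sibling = 0.25 (half-sibs share one parent — one path of length 2: r = (1/2)^2 = 1/4).
Hamilton's rule: n·r·B > C  ⇒  n > C/(r·B) = 0.425/(0.25·0.313) = 5.431.
The smallest integer exceeding 5.431 is 6.

6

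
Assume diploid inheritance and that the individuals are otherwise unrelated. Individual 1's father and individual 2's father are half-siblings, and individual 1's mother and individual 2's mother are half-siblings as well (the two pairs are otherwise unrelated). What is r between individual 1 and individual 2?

0.125

Wright's path rule: contributions from independent ancestry routes add.
Individual 1 and individual 2 are related in two ways: half first cousins through their fathers (r = 1/16) and half first cousins through their mothers (r = 1/16).
r = 1/16 + 1/16 = 0.125.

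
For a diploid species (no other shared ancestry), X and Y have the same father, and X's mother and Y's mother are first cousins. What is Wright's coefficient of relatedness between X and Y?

Wright's path rule: contributions from independent ancestry routes add.
X and Y are related in two ways: half-sibs through their shared father (r = 1/4) and second cousins through their mothers (r = 1/32).
r = 1/4 + 1/32 = 0.28125.

0.28125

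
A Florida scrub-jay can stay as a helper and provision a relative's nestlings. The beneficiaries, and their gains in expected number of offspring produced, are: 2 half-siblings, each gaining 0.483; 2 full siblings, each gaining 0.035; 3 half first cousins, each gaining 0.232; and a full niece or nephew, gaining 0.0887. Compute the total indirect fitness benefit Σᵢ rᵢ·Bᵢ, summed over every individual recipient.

r to a half-sibling = 1/4 (half-sibs share one parent — one path of length 2: r = (1/2)^2 = 1/4).
r to a full sibling = 0.5 (full sibs share both parents — two paths of length 2: r = 2·(1/2)^2 = 1/2).
r to a half first cousin = 0.0625 (half first cousins share one grandparent — one path of length 4: r = (1/2)^4 = 1/16).
r to a full niece or nephew = 0.25 (full aunt/uncle↔niece/nephew: two paths of length 3 through the shared grandparent pair: r = 2·(1/2)^3 = 1/4).
Summing one r·B term per recipient: 2·0.25·0.483 + 2·0.5·0.035 + 3·0.0625·0.232 + 1·0.25·0.0887 = 0.342175.

0.342175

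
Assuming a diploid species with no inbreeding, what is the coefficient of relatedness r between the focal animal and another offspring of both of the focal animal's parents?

Each parent–offspring link contributes a factor of 1/2, and independent paths through distinct common ancestors add.
Full sibs share both parents — two paths of length 2: r = 2·(1/2)^2 = 1/2.

0.5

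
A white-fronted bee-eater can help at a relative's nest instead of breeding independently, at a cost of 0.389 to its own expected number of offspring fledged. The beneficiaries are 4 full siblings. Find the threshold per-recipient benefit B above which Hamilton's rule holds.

0.1945

r to a full sibling = 1/2 (full sibs share both parents — two paths of length 2: r = 2·(1/2)^2 = 1/2).
Hamilton's rule with n recipients of equal r: n·r·B > C, so B > C/(n·r) = 0.389/(4·0.5) = 0.1945.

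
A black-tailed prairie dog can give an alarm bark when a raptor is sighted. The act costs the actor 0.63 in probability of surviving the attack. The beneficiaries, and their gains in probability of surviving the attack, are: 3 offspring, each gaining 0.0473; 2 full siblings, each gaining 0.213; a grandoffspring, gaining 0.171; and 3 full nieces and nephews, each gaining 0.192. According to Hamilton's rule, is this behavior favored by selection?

No

Hamilton's rule: the trait is favored when the sum of r·B over every recipient exceeds the actor's cost C.
r to an offspring = 0.5 (one parent–offspring link: r = (1/2)^1 = 1/2).
r to a full sibling = 1/2 (full sibs share both parents — two paths of length 2: r = 2·(1/2)^2 = 1/2).
r to a grandoffspring = 1/4 (two parent–offspring links: r = (1/2)^2 = 1/4).
r to a full niece or nephew = 0.25 (full aunt/uncle↔niece/nephew: two paths of length 3 through the shared grandparent pair: r = 2·(1/2)^3 = 1/4).
Summing one r·B term per recipient: 3·0.5·0.0473 + 2·0.5·0.213 + 1·0.25·0.171 + 3·0.25·0.192 = 0.4707.
0.4707 < 0.63: the indirect benefit is less than the cost.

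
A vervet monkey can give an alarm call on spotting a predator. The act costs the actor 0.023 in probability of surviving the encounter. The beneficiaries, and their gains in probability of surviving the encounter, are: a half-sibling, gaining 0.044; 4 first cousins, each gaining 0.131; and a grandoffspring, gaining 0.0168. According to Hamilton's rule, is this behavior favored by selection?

Hamilton's rule: the trait is favored when the sum of r·B over every recipient exceeds the actor's cost C.
r to a half-sibling = 1/4 (half-sibs share one parent — one path of length 2: r = (1/2)^2 = 1/4).
r to a first cousin = 0.125 (first cousins share one grandparent pair — two paths of length 4: r = 2·(1/2)^4 = 1/8).
r to a grandoffspring = 1/4 (two parent–offspring links: r = (1/2)^2 = 1/4).
Summing one r·B term per recipient: 1·0.25·0.044 + 4·0.125·0.131 + 1·0.25·0.0168 = 0.0807.
0.0807 > 0.023: the indirect benefit exceeds the cost.

Yes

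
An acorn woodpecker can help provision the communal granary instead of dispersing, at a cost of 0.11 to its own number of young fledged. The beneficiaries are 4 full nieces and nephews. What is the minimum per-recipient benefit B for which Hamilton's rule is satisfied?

0.11

r to a full niece or nephew = 1/4 (full aunt/uncle↔niece/nephew: two paths of length 3 through the shared grandparent pair: r = 2·(1/2)^3 = 1/4).
Hamilton's rule with n recipients of equal r: n·r·B > C, so B > C/(n·r) = 0.11/(4·0.25) = 0.11.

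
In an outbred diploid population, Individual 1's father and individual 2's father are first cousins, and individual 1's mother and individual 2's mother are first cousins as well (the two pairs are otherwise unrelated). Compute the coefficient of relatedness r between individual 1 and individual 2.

0.0625

Relatedness sums over independent paths through distinct common ancestors.
Individual 1 and individual 2 are related in two ways: second cousins through their fathers (r = 1/32) and second cousins through their mothers (r = 1/32).
r = 1/32 + 1/32 = 0.0625.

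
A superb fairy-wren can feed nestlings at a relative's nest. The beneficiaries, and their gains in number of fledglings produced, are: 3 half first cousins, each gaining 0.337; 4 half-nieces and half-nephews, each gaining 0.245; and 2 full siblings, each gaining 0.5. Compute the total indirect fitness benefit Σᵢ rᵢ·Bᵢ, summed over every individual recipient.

0.6856875

r to a half first cousin = 0.0625 (half first cousins share one grandparent — one path of length 4: r = (1/2)^4 = 1/16).
r to a half-niece or half-nephew = 0.125 (half-aunt/uncle↔niece/nephew: one path of length 3: r = (1/2)^3 = 1/8).
r to a full sibling = 0.5 (full sibs share both parents — two paths of length 2: r = 2·(1/2)^2 = 1/2).
Summing one r·B term per recipient: 3·0.0625·0.337 + 4·0.125·0.245 + 2·0.5·0.5 = 0.6856875.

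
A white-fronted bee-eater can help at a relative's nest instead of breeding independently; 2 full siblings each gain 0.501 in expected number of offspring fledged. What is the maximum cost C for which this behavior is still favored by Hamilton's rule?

0.501

r to a full sibling = 1/2 (full sibs share both parents — two paths of length 2: r = 2·(1/2)^2 = 1/2).
Hamilton's rule: n·r·B > C, so the trait is favored while C < n·r·B = 2·0.5·0.501 = 0.501.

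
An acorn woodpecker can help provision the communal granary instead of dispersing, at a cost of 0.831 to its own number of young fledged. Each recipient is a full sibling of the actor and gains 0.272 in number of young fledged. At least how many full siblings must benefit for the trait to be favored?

r to a full sibling = 0.5 (full sibs share both parents — two paths of length 2: r = 2·(1/2)^2 = 1/2).
Hamilton's rule: n·r·B > C  ⇒  n > C/(r·B) = 0.831/(0.5·0.272) = 6.11.
The smallest integer exceeding 6.11 is 7.

7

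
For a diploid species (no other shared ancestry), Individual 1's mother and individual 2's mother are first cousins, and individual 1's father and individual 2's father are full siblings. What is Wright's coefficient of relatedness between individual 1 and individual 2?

Wright's path rule: contributions from independent ancestry routes add.
Individual 1 and individual 2 are related in two ways: second cousins through their mothers (r = 1/32) and first cousins through their fathers (r = 1/8).
r = 1/32 + 1/8 = 0.15625.

0.15625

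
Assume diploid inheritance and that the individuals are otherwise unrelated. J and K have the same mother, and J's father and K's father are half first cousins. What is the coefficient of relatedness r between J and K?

0.265625

Relatedness sums over independent paths through distinct common ancestors.
J and K are related in two ways: half-sibs through their shared mother (r = 1/4) and half second cousins through their fathers (r = 1/64).
r = 1/4 + 1/64 = 17/64 = 0.265625.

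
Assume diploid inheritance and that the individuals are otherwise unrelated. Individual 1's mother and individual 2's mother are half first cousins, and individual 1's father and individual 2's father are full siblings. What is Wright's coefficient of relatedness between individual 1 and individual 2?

0.140625

Relatedness sums over independent paths through distinct common ancestors.
Individual 1 and individual 2 are related in two ways: half second cousins through their mothers (r = 1/64) and first cousins through their fathers (r = 1/8).
r = 1/64 + 1/8 = 0.140625.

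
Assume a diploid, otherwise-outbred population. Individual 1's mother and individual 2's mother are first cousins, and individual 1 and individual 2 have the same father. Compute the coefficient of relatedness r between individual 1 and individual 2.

Wright's path rule: contributions from independent ancestry routes add.
Individual 1 and individual 2 are related in two ways: second cousins through their mothers (r = 1/32) and half-sibs through their shared father (r = 1/4).
r = 1/32 + 1/4 = 9/32 = 0.28125.

0.28125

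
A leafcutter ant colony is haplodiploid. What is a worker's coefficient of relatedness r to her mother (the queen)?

One meiotic link between diploid queen and diploid daughter: r = 1/2.

0.5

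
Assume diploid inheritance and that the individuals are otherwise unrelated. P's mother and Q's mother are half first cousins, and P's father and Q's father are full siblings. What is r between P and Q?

0.140625

Independent pedigree routes through distinct common ancestors add.
P and Q are related in two ways: half second cousins through their mothers (r = 1/64) and first cousins through their fathers (r = 1/8).
r = 1/64 + 1/8 = 9/64 = 0.140625.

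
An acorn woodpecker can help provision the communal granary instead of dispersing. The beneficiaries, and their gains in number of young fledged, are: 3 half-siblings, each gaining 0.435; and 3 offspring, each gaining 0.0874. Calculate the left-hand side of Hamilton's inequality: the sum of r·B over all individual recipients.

r to a half-sibling = 0.25 (half-sibs share one parent — one path of length 2: r = (1/2)^2 = 1/4).
r to an offspring = 1/2 (one parent–offspring link: r = (1/2)^1 = 1/2).
Summing one r·B term per recipient: 3·0.25·0.435 + 3·0.5·0.0874 = 0.45735.

0.45735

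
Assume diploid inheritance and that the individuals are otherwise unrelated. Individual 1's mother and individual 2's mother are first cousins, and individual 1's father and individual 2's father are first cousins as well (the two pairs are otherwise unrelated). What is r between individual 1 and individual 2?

0.0625

With two independent routes of shared ancestry, r is the sum of the two contributions.
Individual 1 and individual 2 are related in two ways: second cousins through their mothers (r = 1/32) and second cousins through their fathers (r = 1/32).
r = 1/32 + 1/32 = 1/16 = 0.0625.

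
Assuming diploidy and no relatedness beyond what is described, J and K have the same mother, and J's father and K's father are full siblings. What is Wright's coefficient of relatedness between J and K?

With two independent routes of shared ancestry, r is the sum of the two contributions.
J and K are related in two ways: half-sibs through their shared mother (r = 1/4) and first cousins through their fathers (r = 1/8).
r = 1/4 + 1/8 = 3/8 = 0.375.

0.375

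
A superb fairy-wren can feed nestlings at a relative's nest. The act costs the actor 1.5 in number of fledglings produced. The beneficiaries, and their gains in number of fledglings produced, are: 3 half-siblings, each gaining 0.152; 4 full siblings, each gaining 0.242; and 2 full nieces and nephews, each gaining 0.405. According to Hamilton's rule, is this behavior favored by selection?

No

Hamilton's rule: the trait is favored when the sum of r·B over every recipient exceeds the actor's cost C.
r to a half-sibling = 1/4 (half-sibs share one parent — one path of length 2: r = (1/2)^2 = 1/4).
r to a full sibling = 0.5 (full sibs share both parents — two paths of length 2: r = 2·(1/2)^2 = 1/2).
r to a full niece or nephew = 1/4 (full aunt/uncle↔niece/nephew: two paths of length 3 through the shared grandparent pair: r = 2·(1/2)^3 = 1/4).
Summing one r·B term per recipient: 3·0.25·0.152 + 4·0.5·0.242 + 2·0.25·0.405 = 0.8005.
0.8005 < 1.5: the indirect benefit is less than the cost.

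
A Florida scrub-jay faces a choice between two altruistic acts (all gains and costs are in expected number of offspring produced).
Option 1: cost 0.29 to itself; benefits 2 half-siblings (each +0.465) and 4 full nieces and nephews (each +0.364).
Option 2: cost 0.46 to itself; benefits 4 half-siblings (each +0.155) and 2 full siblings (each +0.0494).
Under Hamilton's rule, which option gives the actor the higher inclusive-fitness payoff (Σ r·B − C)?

Option 1

Option 1: r to a half-sibling = 0.25.
Option 1: r to a full niece or nephew = 0.25.
Option 1: Σ r·B − C = (2·0.25·0.465 + 4·0.25·0.364) − 0.29 = 0.3065.
Option 2: r to a half-sibling = 0.25.
Option 2: r to a full sibling = 0.5.
Option 2: Σ r·B − C = (4·0.25·0.155 + 2·0.5·0.0494) − 0.46 = -0.2556.
Option 1 has the higher net inclusive-fitness payoff.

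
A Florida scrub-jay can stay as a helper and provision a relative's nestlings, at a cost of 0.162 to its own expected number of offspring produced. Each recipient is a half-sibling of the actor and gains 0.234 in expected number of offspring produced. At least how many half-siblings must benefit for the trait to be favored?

3

r to a half-sibling = 0.25 (half-sibs share one parent — one path of length 2: r = (1/2)^2 = 1/4).
Hamilton's rule: n·r·B > C  ⇒  n > C/(r·B) = 0.162/(0.25·0.234) = 2.769.
The smallest integer exceeding 2.769 is 3.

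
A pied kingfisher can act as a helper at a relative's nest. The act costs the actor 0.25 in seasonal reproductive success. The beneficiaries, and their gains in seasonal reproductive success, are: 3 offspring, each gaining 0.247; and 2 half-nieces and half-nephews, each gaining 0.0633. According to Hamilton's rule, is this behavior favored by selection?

Hamilton's rule: the trait is favored when the sum of r·B over every recipient exceeds the actor's cost C.
r to an offspring = 1/2 (one parent–offspring link: r = (1/2)^1 = 1/2).
r to a half-niece or half-nephew = 1/8 (half-aunt/uncle↔niece/nephew: one path of length 3: r = (1/2)^3 = 1/8).
Summing one r·B term per recipient: 3·0.5·0.247 + 2·0.125·0.0633 = 0.386325.
0.386325 > 0.25: the indirect benefit exceeds the cost.

Yes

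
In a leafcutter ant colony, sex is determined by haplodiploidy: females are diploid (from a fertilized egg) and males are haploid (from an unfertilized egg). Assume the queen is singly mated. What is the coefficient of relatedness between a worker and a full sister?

Haplodiploid full sisters inherit their father's entire haploid genome identically (contributing 1/2) and on average half of their mother's contribution (1/2 · 1/2 = 1/4); r = 1/2 + 1/4 = 3/4.

0.75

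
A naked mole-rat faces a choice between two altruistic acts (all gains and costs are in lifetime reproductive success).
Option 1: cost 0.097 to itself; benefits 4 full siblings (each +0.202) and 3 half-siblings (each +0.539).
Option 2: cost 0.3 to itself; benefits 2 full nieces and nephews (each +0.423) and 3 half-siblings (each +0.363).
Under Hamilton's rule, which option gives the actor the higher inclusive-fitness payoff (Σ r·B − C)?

Option 1

Option 1: r to a full sibling = 0.5.
Option 1: r to a half-sibling = 0.25.
Option 1: Σ r·B − C = (4·0.5·0.202 + 3·0.25·0.539) − 0.097 = 0.71125.
Option 2: r to a full niece or nephew = 0.25.
Option 2: r to a half-sibling = 0.25.
Option 2: Σ r·B − C = (2·0.25·0.423 + 3·0.25·0.363) − 0.3 = 0.18375.
Option 1 has the higher net inclusive-fitness payoff.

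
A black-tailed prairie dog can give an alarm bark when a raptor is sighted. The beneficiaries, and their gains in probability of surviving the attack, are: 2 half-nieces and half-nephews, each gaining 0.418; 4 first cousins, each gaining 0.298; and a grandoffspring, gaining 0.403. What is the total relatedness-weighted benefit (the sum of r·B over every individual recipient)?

r to a half-niece or half-nephew = 0.125 (half-aunt/uncle↔niece/nephew: one path of length 3: r = (1/2)^3 = 1/8).
r to a first cousin = 0.125 (first cousins share one grandparent pair — two paths of length 4: r = 2·(1/2)^4 = 1/8).
r to a grandoffspring = 1/4 (two parent–offspring links: r = (1/2)^2 = 1/4).
Summing one r·B term per recipient: 2·0.125·0.418 + 4·0.125·0.298 + 1·0.25·0.403 = 0.35425.

0.35425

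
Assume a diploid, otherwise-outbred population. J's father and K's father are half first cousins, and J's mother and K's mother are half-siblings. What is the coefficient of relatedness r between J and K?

With two independent routes of shared ancestry, r is the sum of the two contributions.
J and K are related in two ways: half second cousins through their fathers (r = 1/64) and half first cousins through their mothers (r = 1/16).
r = 1/64 + 1/16 = 5/64 = 0.078125.

0.078125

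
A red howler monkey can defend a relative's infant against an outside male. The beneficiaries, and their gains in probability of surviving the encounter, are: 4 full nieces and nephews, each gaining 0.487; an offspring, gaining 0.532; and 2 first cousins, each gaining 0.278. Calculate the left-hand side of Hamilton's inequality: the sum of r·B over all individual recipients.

0.8225

r to a full niece or nephew = 1/4 (full aunt/uncle↔niece/nephew: two paths of length 3 through the shared grandparent pair: r = 2·(1/2)^3 = 1/4).
r to an offspring = 0.5 (one parent–offspring link: r = (1/2)^1 = 1/2).
r to a first cousin = 1/8 (first cousins share one grandparent pair — two paths of length 4: r = 2·(1/2)^4 = 1/8).
Summing one r·B term per recipient: 4·0.25·0.487 + 1·0.5·0.532 + 2·0.125·0.278 = 0.8225.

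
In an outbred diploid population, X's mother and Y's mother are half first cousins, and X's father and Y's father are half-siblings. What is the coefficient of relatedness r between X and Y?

With two independent routes of shared ancestry, r is the sum of the two contributions.
X and Y are related in two ways: half second cousins through their mothers (r = 1/64) and half first cousins through their fathers (r = 1/16).
r = 1/64 + 1/16 = 0.078125.

0.078125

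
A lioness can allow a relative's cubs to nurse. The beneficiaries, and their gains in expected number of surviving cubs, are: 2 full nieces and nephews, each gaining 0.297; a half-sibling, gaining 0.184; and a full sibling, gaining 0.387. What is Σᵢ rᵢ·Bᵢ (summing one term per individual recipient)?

r to a full niece or nephew = 0.25 (full aunt/uncle↔niece/nephew: two paths of length 3 through the shared grandparent pair: r = 2·(1/2)^3 = 1/4).
r to a half-sibling = 0.25 (half-sibs share one parent — one path of length 2: r = (1/2)^2 = 1/4).
r to a full sibling = 0.5 (full sibs share both parents — two paths of length 2: r = 2·(1/2)^2 = 1/2).
Summing one r·B term per recipient: 2·0.25·0.297 + 1·0.25·0.184 + 1·0.5·0.387 = 0.388.

0.388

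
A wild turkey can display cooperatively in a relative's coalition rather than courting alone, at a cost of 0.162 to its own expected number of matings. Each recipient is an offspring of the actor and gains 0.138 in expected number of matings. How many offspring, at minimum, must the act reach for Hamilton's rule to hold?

3

r to an offspring = 1/2 (one parent–offspring link: r = (1/2)^1 = 1/2).
Hamilton's rule: n·r·B > C  ⇒  n > C/(r·B) = 0.162/(0.5·0.138) = 2.348.
The smallest integer exceeding 2.348 is 3.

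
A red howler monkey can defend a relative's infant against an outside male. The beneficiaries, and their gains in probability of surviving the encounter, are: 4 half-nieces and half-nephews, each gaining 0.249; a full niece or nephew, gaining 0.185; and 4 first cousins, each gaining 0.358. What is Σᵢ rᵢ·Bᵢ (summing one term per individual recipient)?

0.34975

r to a half-niece or half-nephew = 1/8 (half-aunt/uncle↔niece/nephew: one path of length 3: r = (1/2)^3 = 1/8).
r to a full niece or nephew = 1/4 (full aunt/uncle↔niece/nephew: two paths of length 3 through the shared grandparent pair: r = 2·(1/2)^3 = 1/4).
r to a first cousin = 1/8 (first cousins share one grandparent pair — two paths of length 4: r = 2·(1/2)^4 = 1/8).
Summing one r·B term per recipient: 4·0.125·0.249 + 1·0.25·0.185 + 4·0.125·0.358 = 0.34975.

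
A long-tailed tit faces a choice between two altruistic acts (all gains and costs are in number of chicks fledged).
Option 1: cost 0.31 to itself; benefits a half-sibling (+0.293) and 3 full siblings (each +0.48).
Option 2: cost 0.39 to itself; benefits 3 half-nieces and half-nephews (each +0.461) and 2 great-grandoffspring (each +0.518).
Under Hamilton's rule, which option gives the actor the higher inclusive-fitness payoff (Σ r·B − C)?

Option 1: r to a half-sibling = 0.25.
Option 1: r to a full sibling = 0.5.
Option 1: Σ r·B − C = (1·0.25·0.293 + 3·0.5·0.48) − 0.31 = 0.48325.
Option 2: r to a half-niece or half-nephew = 0.125.
Option 2: r to a great-grandoffspring = 0.125.
Option 2: Σ r·B − C = (3·0.125·0.461 + 2·0.125·0.518) − 0.39 = -0.087625.
Option 1 has the higher net inclusive-fitness payoff.

Option 1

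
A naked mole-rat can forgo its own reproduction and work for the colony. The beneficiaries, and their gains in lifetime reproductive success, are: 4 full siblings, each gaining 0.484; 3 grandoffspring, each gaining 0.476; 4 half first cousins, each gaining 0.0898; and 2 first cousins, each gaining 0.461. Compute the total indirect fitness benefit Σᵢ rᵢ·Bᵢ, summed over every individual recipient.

1.4627

r to a full sibling = 1/2 (full sibs share both parents — two paths of length 2: r = 2·(1/2)^2 = 1/2).
r to a grandoffspring = 1/4 (two parent–offspring links: r = (1/2)^2 = 1/4).
r to a half first cousin = 1/16 (half first cousins share one grandparent — one path of length 4: r = (1/2)^4 = 1/16).
r to a first cousin = 0.125 (first cousins share one grandparent pair — two paths of length 4: r = 2·(1/2)^4 = 1/8).
Summing one r·B term per recipient: 4·0.5·0.484 + 3·0.25·0.476 + 4·0.0625·0.0898 + 2·0.125·0.461 = 1.4627.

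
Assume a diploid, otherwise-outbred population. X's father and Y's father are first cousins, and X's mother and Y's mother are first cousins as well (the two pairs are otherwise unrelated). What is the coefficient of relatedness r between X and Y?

Relatedness sums over independent paths through distinct common ancestors.
X and Y are related in two ways: second cousins through their fathers (r = 1/32) and second cousins through their mothers (r = 1/32).
r = 1/32 + 1/32 = 1/16 = 0.0625.

0.0625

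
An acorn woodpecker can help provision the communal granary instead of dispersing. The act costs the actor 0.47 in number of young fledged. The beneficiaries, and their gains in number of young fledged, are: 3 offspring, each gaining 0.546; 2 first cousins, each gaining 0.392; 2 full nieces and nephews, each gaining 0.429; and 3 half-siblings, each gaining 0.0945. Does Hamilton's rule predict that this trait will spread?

Hamilton's rule: the trait is favored when the sum of r·B over every recipient exceeds the actor's cost C.
r to an offspring = 0.5 (one parent–offspring link: r = (1/2)^1 = 1/2).
r to a first cousin = 0.125 (first cousins share one grandparent pair — two paths of length 4: r = 2·(1/2)^4 = 1/8).
r to a full niece or nephew = 1/4 (full aunt/uncle↔niece/nephew: two paths of length 3 through the shared grandparent pair: r = 2·(1/2)^3 = 1/4).
r to a half-sibling = 0.25 (half-sibs share one parent — one path of length 2: r = (1/2)^2 = 1/4).
Summing one r·B term per recipient: 3·0.5·0.546 + 2·0.125·0.392 + 2·0.25·0.429 + 3·0.25·0.0945 = 1.202375.
1.202375 > 0.47: the indirect benefit exceeds the cost.

Yes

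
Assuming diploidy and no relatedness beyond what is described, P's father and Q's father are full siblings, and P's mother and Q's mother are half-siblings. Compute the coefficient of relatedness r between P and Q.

Relatedness sums over independent paths through distinct common ancestors.
P and Q are related in two ways: first cousins through their fathers (r = 1/8) and half first cousins through their mothers (r = 1/16).
r = 1/8 + 1/16 = 3/16 = 0.1875.

0.1875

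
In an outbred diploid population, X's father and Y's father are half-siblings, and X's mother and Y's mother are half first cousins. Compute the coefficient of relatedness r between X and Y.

0.078125

Wright's path rule: contributions from independent ancestry routes add.
X and Y are related in two ways: half first cousins through their fathers (r = 1/16) and half second cousins through their mothers (r = 1/64).
r = 1/16 + 1/64 = 5/64 = 0.078125.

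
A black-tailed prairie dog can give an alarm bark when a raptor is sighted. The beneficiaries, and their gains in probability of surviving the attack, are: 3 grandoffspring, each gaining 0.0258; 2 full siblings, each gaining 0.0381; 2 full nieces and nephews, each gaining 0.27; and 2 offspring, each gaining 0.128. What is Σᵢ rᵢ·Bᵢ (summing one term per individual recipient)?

0.32045

r to a grandoffspring = 0.25 (two parent–offspring links: r = (1/2)^2 = 1/4).
r to a full sibling = 1/2 (full sibs share both parents — two paths of length 2: r = 2·(1/2)^2 = 1/2).
r to a full niece or nephew = 1/4 (full aunt/uncle↔niece/nephew: two paths of length 3 through the shared grandparent pair: r = 2·(1/2)^3 = 1/4).
r to an offspring = 0.5 (one parent–offspring link: r = (1/2)^1 = 1/2).
Summing one r·B term per recipient: 3·0.25·0.0258 + 2·0.5·0.0381 + 2·0.25·0.27 + 2·0.5·0.128 = 0.32045.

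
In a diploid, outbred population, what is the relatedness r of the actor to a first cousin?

Each parent–offspring link contributes a factor of 1/2, and independent paths through distinct common ancestors add.
First cousins share one grandparent pair — two paths of length 4: r = 2·(1/2)^4 = 1/8.

0.125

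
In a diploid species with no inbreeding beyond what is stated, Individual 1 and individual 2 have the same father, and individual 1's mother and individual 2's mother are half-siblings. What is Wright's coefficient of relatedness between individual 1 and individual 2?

0.3125

With two independent routes of shared ancestry, r is the sum of the two contributions.
Individual 1 and individual 2 are related in two ways: half-sibs through their shared father (r = 1/4) and half first cousins through their mothers (r = 1/16).
r = 1/4 + 1/16 = 0.3125.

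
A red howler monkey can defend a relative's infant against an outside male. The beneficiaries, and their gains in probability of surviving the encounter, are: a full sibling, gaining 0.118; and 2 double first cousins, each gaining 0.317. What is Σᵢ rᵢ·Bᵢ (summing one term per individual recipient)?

0.2175

r to a full sibling = 0.5 (full sibs share both parents — two paths of length 2: r = 2·(1/2)^2 = 1/2).
r to a double first cousin = 1/4 (double first cousins share both grandparent pairs — four paths of length 4: r = 4·(1/2)^4 = 1/4).
Summing one r·B term per recipient: 1·0.5·0.118 + 2·0.25·0.317 = 0.2175.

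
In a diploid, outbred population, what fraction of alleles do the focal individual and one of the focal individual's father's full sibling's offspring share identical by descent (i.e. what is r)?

0.125

Each parent–offspring link contributes a factor of 1/2, and independent paths through distinct common ancestors add.
First cousins share one grandparent pair — two paths of length 4: r = 2·(1/2)^4 = 1/8.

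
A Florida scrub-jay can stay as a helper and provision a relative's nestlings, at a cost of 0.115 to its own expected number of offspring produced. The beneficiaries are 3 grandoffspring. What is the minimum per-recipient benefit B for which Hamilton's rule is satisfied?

r to a grandoffspring = 1/4 (two parent–offspring links: r = (1/2)^2 = 1/4).
Hamilton's rule with n recipients of equal r: n·r·B > C, so B > C/(n·r) = 0.115/(3·0.25) = 0.1533.

0.1533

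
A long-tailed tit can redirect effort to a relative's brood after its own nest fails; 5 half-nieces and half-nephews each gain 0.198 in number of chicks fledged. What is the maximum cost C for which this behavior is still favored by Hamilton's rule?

0.12375

r to a half-niece or half-nephew = 1/8 (half-aunt/uncle↔niece/nephew: one path of length 3: r = (1/2)^3 = 1/8).
Hamilton's rule: n·r·B > C, so the trait is favored while C < n·r·B = 5·0.125·0.198 = 0.12375.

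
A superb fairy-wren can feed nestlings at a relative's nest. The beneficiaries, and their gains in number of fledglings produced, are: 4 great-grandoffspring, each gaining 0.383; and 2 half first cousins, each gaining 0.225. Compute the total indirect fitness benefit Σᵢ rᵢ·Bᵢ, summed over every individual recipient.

0.219625

r to a great-grandoffspring = 0.125 (three parent–offspring links: r = (1/2)^3 = 1/8).
r to a half first cousin = 0.0625 (half first cousins share one grandparent — one path of length 4: r = (1/2)^4 = 1/16).
Summing one r·B term per recipient: 4·0.125·0.383 + 2·0.0625·0.225 = 0.219625.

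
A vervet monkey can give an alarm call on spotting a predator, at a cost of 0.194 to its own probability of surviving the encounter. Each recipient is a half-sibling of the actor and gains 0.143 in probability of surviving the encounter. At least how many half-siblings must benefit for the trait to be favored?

r to a half-sibling = 1/4 (half-sibs share one parent — one path of length 2: r = (1/2)^2 = 1/4).
Hamilton's rule: n·r·B > C  ⇒  n > C/(r·B) = 0.194/(0.25·0.143) = 5.427.
The smallest integer exceeding 5.427 is 6.

6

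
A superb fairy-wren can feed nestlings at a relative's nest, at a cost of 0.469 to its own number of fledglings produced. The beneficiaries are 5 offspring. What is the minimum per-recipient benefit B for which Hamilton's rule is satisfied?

r to an offspring = 0.5 (one parent–offspring link: r = (1/2)^1 = 1/2).
Hamilton's rule with n recipients of equal r: n·r·B > C, so B > C/(n·r) = 0.469/(5·0.5) = 0.1876.

0.1876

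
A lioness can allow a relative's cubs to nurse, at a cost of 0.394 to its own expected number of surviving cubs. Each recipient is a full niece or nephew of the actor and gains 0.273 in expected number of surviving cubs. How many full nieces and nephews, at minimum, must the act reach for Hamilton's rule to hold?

6

r to a full niece or nephew = 1/4 (full aunt/uncle↔niece/nephew: two paths of length 3 through the shared grandparent pair: r = 2·(1/2)^3 = 1/4).
Hamilton's rule: n·r·B > C  ⇒  n > C/(r·B) = 0.394/(0.25·0.273) = 5.773.
The smallest integer exceeding 5.773 is 6.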